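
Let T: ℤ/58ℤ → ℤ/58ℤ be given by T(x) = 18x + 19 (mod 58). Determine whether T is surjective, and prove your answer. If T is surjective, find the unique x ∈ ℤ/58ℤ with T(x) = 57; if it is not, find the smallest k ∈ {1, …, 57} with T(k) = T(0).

29

Since gcd(18, 58) = 2, we have 18x ≡ 0 (mod 2) for all x, so T(x) ≡ 1 (mod 2).
But 0 ≢ 1 (mod 2), so 0 ∈ ℤ/58ℤ has no preimage. Thus T is not surjective.
Since T is not surjective, we find the least positive k with T(k) = T(0): this means 18k ≡ 0 (mod 58), i.e. 58 ∣ 18k. Since gcd(18, 58) = 2, dividing through by 2 this holds exactly when 29 ∣ 9k, and as gcd(9, 29) = 1, exactly when 29 ∣ k.
The smallest positive such k is 29.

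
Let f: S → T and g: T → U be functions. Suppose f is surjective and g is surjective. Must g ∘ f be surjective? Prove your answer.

Let c ∈ U. Since g is surjective, there is b ∈ T with g(b) = c. Since f is surjective, there is a ∈ S with f(a) = b.
Then (g ∘ f)(a) = g(b) = c. Thus g ∘ f is surjective.

surjective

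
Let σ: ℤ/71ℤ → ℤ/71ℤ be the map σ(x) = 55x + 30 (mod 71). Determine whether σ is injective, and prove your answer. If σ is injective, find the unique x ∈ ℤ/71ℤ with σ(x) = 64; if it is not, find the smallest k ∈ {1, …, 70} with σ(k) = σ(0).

60

Recall: injectivity means: for all x_1, x_2 in the domain, σ(x_1) = σ(x_2) implies x_1 = x_2.
If σ(x_1) = σ(x_2), then 55x_1 ≡ 55x_2 (mod 71). Because gcd(55, 71) = 1, we may cancel 55 to get x_1 ≡ x_2 (mod 71).
Therefore σ is injective.
We now compute 55⁻¹ mod 71 explicitly. Euclid's algorithm: 71 = 1·55 + 16, 55 = 3·16 + 7, 16 = 2·7 + 2, 7 = 3·2 + 1; back-substituting gives 1 = 31·55 − 24·71, so 55⁻¹ ≡ 31 (mod 71).
Since σ is injective, we compute σ⁻¹(64): solve 55x + 30 ≡ 64 (mod 71), i.e. 55x ≡ 34 (mod 71).
Multiplying by 55⁻¹ = 31 gives x ≡ 31·34 = 1054 = 14·71 + 60 ≡ 60 (mod 71).
Check: σ(60) = 55·60 + 30 = 3330 = 46·71 + 64 ≡ 64 (mod 71).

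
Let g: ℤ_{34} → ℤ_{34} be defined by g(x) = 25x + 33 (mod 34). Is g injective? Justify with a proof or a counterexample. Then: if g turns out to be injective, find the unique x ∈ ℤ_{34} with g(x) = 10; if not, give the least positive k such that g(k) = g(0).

If g(s) = g(t), then 25s ≡ 25t (mod 34). Because gcd(25, 34) = 1, we may cancel 25 to get s ≡ t (mod 34).
Thus g is injective.
We now compute 25⁻¹ mod 34 explicitly. Euclid's algorithm: 34 = 1·25 + 9, 25 = 2·9 + 7, 9 = 1·7 + 2, 7 = 3·2 + 1; back-substituting gives 1 = 15·25 − 11·34, so 25⁻¹ ≡ 15 (mod 34).
Since g is injective, we compute g⁻¹(10): solve 25x + 33 ≡ 10 (mod 34), i.e. 25x ≡ 11 (mod 34).
Multiplying by 25⁻¹ = 15 gives x ≡ 15·11 = 165 = 4·34 + 29 ≡ 29 (mod 34).
Check: g(29) = 25·29 + 33 = 758 = 22·34 + 10 ≡ 10 (mod 34).

29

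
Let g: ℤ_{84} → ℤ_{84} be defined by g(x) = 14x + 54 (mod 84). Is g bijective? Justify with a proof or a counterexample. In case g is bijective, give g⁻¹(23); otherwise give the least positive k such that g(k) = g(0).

By definition, injectivity means: for all a, b in the domain, g(a) = g(b) implies a = b.
We have gcd(14, 84) = 14 > 1. Taking a = 0 and b = 6: g(0) = 54 and g(6) = 14·6 + 54 = 138 ≡ 54 (mod 84).
So g(0) = g(6) while 0 ≠ 6, hence g is not injective, hence not bijective.
Since g is not bijective, we find the least positive k with g(k) = g(0): this means 14k ≡ 0 (mod 84), i.e. 84 ∣ 14k. Since gcd(14, 84) = 14, dividing through by 14 this holds exactly when 6 ∣ k.
The smallest positive such k is 6.

6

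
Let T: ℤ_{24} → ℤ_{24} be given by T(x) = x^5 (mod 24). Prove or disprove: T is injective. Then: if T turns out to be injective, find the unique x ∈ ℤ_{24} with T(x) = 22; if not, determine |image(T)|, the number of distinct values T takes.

15

T(0) = 0^5 = 0.
T(6): Repeated squaring mod 24: 6^1 ≡ 6, 6^2 ≡ 6² = 36 ≡ 12, 6^4 ≡ 12² = 144 ≡ 0. Since 5 = 4 + 1, 6^5 ≡ 0·6: 0·6 = 0. So 6^5 ≡ 0 (mod 24).
So T(0) = T(6) = 0 while 0 ≠ 6, thus T is not injective.
Since T is not injective, we determine |image(T)|. Computing x^5 mod 24 for each x (by repeated squaring, reducing mod 24 at every step), the values T(0), T(1), …, T(23) are: 0, 1, 8, 3, 16, 5, 0, 7, 8, 9, 16, 11, 0, 13, 8, 15, 16, 17, 0, 19, 8, 21, 16, 23.
The distinct values are {0, 1, 3, 5, 7, 8, 9, 11, 13, 15, 16, 17, 19, 21, 23}; there are 15 of them.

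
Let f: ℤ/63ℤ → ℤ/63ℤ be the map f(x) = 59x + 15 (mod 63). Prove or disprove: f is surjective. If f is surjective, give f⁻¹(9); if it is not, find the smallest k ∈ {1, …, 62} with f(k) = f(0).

Recall: f is surjective if every y in the codomain equals f(x) for some x in the domain.
Since gcd(59, 63) = 1, 59 is invertible modulo 63. Euclid's algorithm: 63 = 1·59 + 4, 59 = 14·4 + 3, 4 = 1·3 + 1; back-substituting gives 1 = 47·59 − 44·63, so 59⁻¹ ≡ 47 (mod 63).
For any y ∈ ℤ/63ℤ, x = 47(y − 15) mod 63 satisfies f(x) = 59·47(y − 15) + 15 ≡ y (since 59·47 ≡ 1 mod 63). So every y has a preimage.
Thus f is surjective.
Since f is surjective, we find f⁻¹(9): we need 59x ≡ 9 − 15 ≡ 57 (mod 63). Using 59⁻¹ = 47: x ≡ 47·57 = 2679 = 42·63 + 33, so x = 33.
Check: f(33) = 59·33 + 15 = 1962 = 31·63 + 9 ≡ 9 (mod 63).

33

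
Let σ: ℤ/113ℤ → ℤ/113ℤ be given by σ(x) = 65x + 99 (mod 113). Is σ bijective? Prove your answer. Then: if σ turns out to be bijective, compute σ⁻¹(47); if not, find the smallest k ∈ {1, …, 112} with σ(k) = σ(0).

If σ(u) = σ(v), then 65u ≡ 65v (mod 113). Because gcd(65, 113) = 1, we may cancel 65 to get u ≡ v (mod 113).
We now compute 65⁻¹ mod 113 explicitly. Euclid's algorithm: 113 = 1·65 + 48, 65 = 1·48 + 17, 48 = 2·17 + 14, 17 = 1·14 + 3, 14 = 4·3 + 2, 3 = 1·2 + 1; back-substituting gives 1 = 40·65 − 23·113, so 65⁻¹ ≡ 40 (mod 113).
Then y ↦ 40(y − 99) is a two-sided inverse to σ, so every y ∈ ℤ/113ℤ has a preimage.
Therefore σ is bijective.
Since σ is bijective, we find σ⁻¹(47): we need 65x ≡ 47 − 99 ≡ 61 (mod 113). Using 65⁻¹ = 40: x ≡ 40·61 = 2440 = 21·113 + 67, so x = 67.
Check: σ(67) = 65·67 + 99 = 4454 = 39·113 + 47 ≡ 47 (mod 113).

67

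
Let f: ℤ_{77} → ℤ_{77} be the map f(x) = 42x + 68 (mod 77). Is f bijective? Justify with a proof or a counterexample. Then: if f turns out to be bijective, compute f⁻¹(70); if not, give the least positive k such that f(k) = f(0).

We have gcd(42, 77) = 7 > 1. Taking x_1 = 0 and x_2 = 11: f(0) = 68 and f(11) = 42·11 + 68 = 530 ≡ 68 (mod 77).
So f(0) = f(11) while 0 ≠ 11, thus f is not injective, hence not bijective.
Since f is not bijective, we find the least positive k with f(k) = f(0): this means 42k ≡ 0 (mod 77), i.e. 77 ∣ 42k. Since gcd(42, 77) = 7, dividing through by 7 this holds exactly when 11 ∣ 6k, and as gcd(6, 11) = 1, exactly when 11 ∣ k.
The smallest positive such k is 11.

11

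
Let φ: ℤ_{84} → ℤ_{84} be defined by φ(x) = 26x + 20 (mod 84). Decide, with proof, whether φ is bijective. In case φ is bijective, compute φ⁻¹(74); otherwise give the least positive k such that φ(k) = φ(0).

42

We have gcd(26, 84) = 2 > 1. Taking a = 0 and b = 42: φ(0) = 20 and φ(42) = 26·42 + 20 = 1112 ≡ 20 (mod 84).
So φ(0) = φ(42) while 0 ≠ 42, so φ is not injective, hence not bijective.
Since φ is not bijective, we find the least positive k with φ(k) = φ(0): this means 26k ≡ 0 (mod 84), i.e. 84 ∣ 26k. Since gcd(26, 84) = 2, dividing through by 2 this holds exactly when 42 ∣ 13k, and as gcd(13, 42) = 1, exactly when 42 ∣ k.
The smallest positive such k is 42.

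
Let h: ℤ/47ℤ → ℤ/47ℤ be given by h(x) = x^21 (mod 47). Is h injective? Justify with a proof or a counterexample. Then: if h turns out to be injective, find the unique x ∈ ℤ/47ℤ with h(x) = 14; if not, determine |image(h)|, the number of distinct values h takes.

32

Since 47 is prime, the nonzero elements of ℤ/47ℤ form a cyclic group of order 46.
As gcd(21, 46) = 1, raising to the 21st power is a bijection on this group: if u^21 ≡ v^21 then (uv^{−1})^21 = 1, and the only element of order dividing gcd(21, 46) = 1 is 1, so u = v.
With h(0) = 0 this makes h injective on all of ℤ/47ℤ, hence bijective (finite equal-size domain and codomain). In particular h is injective.
Since h is injective, we find the preimage of 14. The inverse of x ↦ x^21 on (ℤ/47ℤ)^× is x ↦ x^11, because 21·11 = 231 = 5·46 + 1 ≡ 1 (mod 46) and x^{46} = 1 for x ≠ 0 (Fermat). So h⁻¹(14) = 14^11 mod 47.
Repeated squaring mod 47: 14^1 ≡ 14, 14^2 ≡ 14² = 196 ≡ 8, 14^4 ≡ 8² = 64 ≡ 17, 14^8 ≡ 17² = 289 ≡ 7. Since 11 = 8 + 2 + 1, 14^11 ≡ 7·8·14: 7·8 = 56 ≡ 9, then 9·14 = 126 ≡ 32. So 14^11 ≡ 32 (mod 47).
Hence h⁻¹(14) = 32.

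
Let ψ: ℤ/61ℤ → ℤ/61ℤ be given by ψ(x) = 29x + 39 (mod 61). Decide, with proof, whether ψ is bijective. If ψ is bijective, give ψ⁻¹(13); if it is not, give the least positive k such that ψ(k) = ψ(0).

Recall that ψ is injective if ψ(s) = ψ(t) implies s = t.
Suppose ψ(s) = ψ(t) in ℤ/61ℤ. Then 29s + 39 ≡ 29t + 39 (mod 61), therefore 29(s − t) ≡ 0 (mod 61).
Since gcd(29, 61) = 1, 29 is invertible modulo 61, so s − t ≡ 0 (mod 61), i.e. s = t.
We now compute 29⁻¹ mod 61 explicitly. Euclid's algorithm: 61 = 2·29 + 3, 29 = 9·3 + 2, 3 = 1·2 + 1; back-substituting gives 1 = 40·29 − 19·61, so 29⁻¹ ≡ 40 (mod 61).
Then y ↦ 40(y − 39) is a two-sided inverse to ψ, so every y ∈ ℤ/61ℤ has a preimage.
So ψ is bijective.
Since ψ is bijective, we find ψ⁻¹(13): we need 29x ≡ 13 − 39 ≡ 35 (mod 61). Using 29⁻¹ = 40: x ≡ 40·35 = 1400 = 22·61 + 58, so x = 58.
Check: ψ(58) = 29·58 + 39 = 1721 = 28·61 + 13 ≡ 13 (mod 61).

58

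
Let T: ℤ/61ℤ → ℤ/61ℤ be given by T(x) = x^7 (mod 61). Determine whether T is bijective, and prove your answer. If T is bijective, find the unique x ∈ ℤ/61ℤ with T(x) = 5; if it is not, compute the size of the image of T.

Since 61 is prime, the nonzero elements of ℤ/61ℤ form a cyclic group of order 60.
As gcd(7, 60) = 1, raising to the 7th power is a bijection on this group: if a^7 ≡ b^7 then (ab^{−1})^7 = 1, and the only element of order dividing gcd(7, 60) = 1 is 1, so a = b.
With T(0) = 0 this makes T injective on all of ℤ/61ℤ, hence bijective (finite equal-size domain and codomain). In particular T is bijective.
Since T is bijective, we find the preimage of 5. The inverse of x ↦ x^7 on (ℤ/61ℤ)^× is x ↦ x^43, because 7·43 = 301 = 5·60 + 1 ≡ 1 (mod 60) and x^{60} = 1 for x ≠ 0 (Fermat). So T⁻¹(5) = 5^43 mod 61.
Repeated squaring mod 61: 5^1 ≡ 5, 5^2 ≡ 5² = 25, 5^4 ≡ 25² = 625 ≡ 15, 5^8 ≡ 15² = 225 ≡ 42, 5^16 ≡ 42² = 1764 ≡ 56, 5^32 ≡ 56² = 3136 ≡ 25. Since 43 = 32 + 8 + 2 + 1, 5^43 ≡ 25·42·25·5: 25·42 = 1050 ≡ 13, then 13·25 = 325 ≡ 20, then 20·5 = 100 ≡ 39. So 5^43 ≡ 39 (mod 61).
Hence T⁻¹(5) = 39.

39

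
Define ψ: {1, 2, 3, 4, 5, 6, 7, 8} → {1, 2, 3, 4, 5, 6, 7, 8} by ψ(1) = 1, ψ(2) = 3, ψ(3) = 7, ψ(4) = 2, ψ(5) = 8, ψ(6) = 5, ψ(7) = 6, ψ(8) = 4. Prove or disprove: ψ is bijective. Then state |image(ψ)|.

The values 1, 3, 7, 2, 8, 5, 6, 4 are a permutation of {1, 2, 3, 4, 5, 6, 7, 8}: each element appears exactly once.
So ψ is injective and surjective, hence bijective.
The image of ψ is {1, 2, 3, 4, 5, 6, 7, 8}, which has 8 elements.

8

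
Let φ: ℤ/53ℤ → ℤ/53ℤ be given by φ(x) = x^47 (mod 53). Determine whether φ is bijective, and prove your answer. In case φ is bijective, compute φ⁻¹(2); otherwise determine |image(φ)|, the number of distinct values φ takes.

Since 53 is prime, the nonzero elements of ℤ/53ℤ form a cyclic group of order 52.
As gcd(47, 52) = 1, raising to the 47th power is a bijection on this group: if s^47 ≡ t^47 then (st^{−1})^47 = 1, and the only element of order dividing gcd(47, 52) = 1 is 1, so s = t.
With φ(0) = 0 this makes φ injective on all of ℤ/53ℤ, hence bijective (finite equal-size domain and codomain). In particular φ is bijective.
Since φ is bijective, we find the preimage of 2. The inverse of x ↦ x^47 on (ℤ/53ℤ)^× is x ↦ x^31, because 47·31 = 1457 = 28·52 + 1 ≡ 1 (mod 52) and x^{52} = 1 for x ≠ 0 (Fermat). So φ⁻¹(2) = 2^31 mod 53.
Repeated squaring mod 53: 2^1 ≡ 2, 2^2 ≡ 2² = 4, 2^4 ≡ 4² = 16, 2^8 ≡ 16² = 256 ≡ 44, 2^16 ≡ 44² = 1936 ≡ 28. Since 31 = 16 + 8 + 4 + 2 + 1, 2^31 ≡ 28·44·16·4·2: 28·44 = 1232 ≡ 13, then 13·16 = 208 ≡ 49, then 49·4 = 196 ≡ 37, then 37·2 = 74 ≡ 21. So 2^31 ≡ 21 (mod 53).
Hence φ⁻¹(2) = 21.

21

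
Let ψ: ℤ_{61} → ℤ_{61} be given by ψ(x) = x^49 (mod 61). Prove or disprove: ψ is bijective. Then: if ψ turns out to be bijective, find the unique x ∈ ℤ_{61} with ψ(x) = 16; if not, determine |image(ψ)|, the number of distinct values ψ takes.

22

Since 61 is prime, the nonzero elements of ℤ_{61} form a cyclic group of order 60.
As gcd(49, 60) = 1, raising to the 49th power is a bijection on this group: if a^49 ≡ b^49 then (ab^{−1})^49 = 1, and the only element of order dividing gcd(49, 60) = 1 is 1, so a = b.
With ψ(0) = 0 this makes ψ injective on all of ℤ_{61}, hence bijective (finite equal-size domain and codomain). In particular ψ is bijective.
Since ψ is bijective, we find the preimage of 16. The inverse of x ↦ x^49 on (ℤ_{61})^× is x ↦ x^49, because 49·49 = 2401 = 40·60 + 1 ≡ 1 (mod 60) and x^{60} = 1 for x ≠ 0 (Fermat). So ψ⁻¹(16) = 16^49 mod 61.
Repeated squaring mod 61: 16^1 ≡ 16, 16^2 ≡ 16² = 256 ≡ 12, 16^4 ≡ 12² = 144 ≡ 22, 16^8 ≡ 22² = 484 ≡ 57, 16^16 ≡ 57² = 3249 ≡ 16, 16^32 ≡ 16² = 256 ≡ 12. Since 49 = 32 + 16 + 1, 16^49 ≡ 12·16·16: 12·16 = 192 ≡ 9, then 9·16 = 144 ≡ 22. So 16^49 ≡ 22 (mod 61).
Hence ψ⁻¹(16) = 22.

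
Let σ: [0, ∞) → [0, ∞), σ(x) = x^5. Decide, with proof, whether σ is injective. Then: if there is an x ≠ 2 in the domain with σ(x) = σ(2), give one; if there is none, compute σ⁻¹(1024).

On [0, ∞), x ↦ x^5 is strictly increasing, so σ(a) = σ(b) forces a = b. Thus σ is injective.
Since x ↦ x^5 is strictly increasing on [0, ∞), it is injective there, so no x ≠ 2 in the domain has σ(x) = σ(2). We therefore compute σ⁻¹(1024) = 1024^{1/5} = 4 (indeed 4^5 = 1024).

4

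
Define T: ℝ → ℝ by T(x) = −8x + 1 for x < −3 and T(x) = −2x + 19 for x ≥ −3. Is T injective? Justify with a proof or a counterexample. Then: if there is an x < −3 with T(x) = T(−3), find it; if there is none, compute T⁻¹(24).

Both pieces are strictly decreasing (slopes −8 and −2), so each is injective on its own interval.
The left piece maps (−∞, −3) onto (25, ∞); the right piece maps [−3, ∞) onto (−∞, 25].
These images are disjoint, so no value is attained by both pieces. So T is injective.
Because the two images are disjoint, no x < −3 has T(x) = T(−3), so we compute T⁻¹(24): 24 lies in (−∞, 25], so solve −2x + 19 = 24: x = (24 − 19)/(−2) = −5/2.

-5/2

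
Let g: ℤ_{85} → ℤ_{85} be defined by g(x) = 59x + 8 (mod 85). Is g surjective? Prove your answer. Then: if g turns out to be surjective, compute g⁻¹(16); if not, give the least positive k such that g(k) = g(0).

52

By definition, surjectivity means every element of the codomain has a preimage under g.
Since gcd(59, 85) = 1, 59 is invertible modulo 85. Euclid's algorithm: 85 = 1·59 + 26, 59 = 2·26 + 7, 26 = 3·7 + 5, 7 = 1·5 + 2, 5 = 2·2 + 1; back-substituting gives 1 = 49·59 − 34·85, so 59⁻¹ ≡ 49 (mod 85).
Then y ↦ 49(y − 8) is a two-sided inverse to g, so every y ∈ ℤ_{85} has a preimage.
So g is surjective.
Since g is surjective, we find g⁻¹(16): we need 59x ≡ 16 − 8 ≡ 8 (mod 85). Using 59⁻¹ = 49: x ≡ 49·8 = 392 = 4·85 + 52, so x = 52.
Check: g(52) = 59·52 + 8 = 3076 = 36·85 + 16 ≡ 16 (mod 85).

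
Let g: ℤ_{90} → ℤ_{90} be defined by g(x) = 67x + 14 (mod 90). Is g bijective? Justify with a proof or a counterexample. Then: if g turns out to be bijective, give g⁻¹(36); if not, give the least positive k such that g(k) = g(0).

Suppose g(u) = g(v) in ℤ_{90}. Then 67u + 14 ≡ 67v + 14 (mod 90), therefore 67(u − v) ≡ 0 (mod 90).
Since gcd(67, 90) = 1, 67 is invertible modulo 90, hence u − v ≡ 0 (mod 90), i.e. u = v.
We now compute 67⁻¹ mod 90 explicitly. Euclid's algorithm: 90 = 1·67 + 23, 67 = 2·23 + 21, 23 = 1·21 + 2, 21 = 10·2 + 1; back-substituting gives 1 = 43·67 − 32·90, so 67⁻¹ ≡ 43 (mod 90).
Then y ↦ 43(y − 14) is a two-sided inverse to g, so every y ∈ ℤ_{90} has a preimage.
Thus g is bijective.
Since g is bijective, we find g⁻¹(36): we need 67x ≡ 36 − 14 ≡ 22 (mod 90). Using 67⁻¹ = 43: x ≡ 43·22 = 946 = 10·90 + 46, so x = 46.
Check: g(46) = 67·46 + 14 = 3096 = 34·90 + 36 ≡ 36 (mod 90).

46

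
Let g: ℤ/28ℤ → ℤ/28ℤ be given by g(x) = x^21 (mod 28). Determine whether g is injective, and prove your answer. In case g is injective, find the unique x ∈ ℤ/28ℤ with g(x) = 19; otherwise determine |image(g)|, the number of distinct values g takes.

9

g(2): Repeated squaring mod 28: 2^1 ≡ 2, 2^2 ≡ 2² = 4, 2^4 ≡ 4² = 16, 2^8 ≡ 16² = 256 ≡ 4, 2^16 ≡ 4² = 16. Since 21 = 16 + 4 + 1, 2^21 ≡ 16·16·2: 16·16 = 256 ≡ 4, then 4·2 = 8. So 2^21 ≡ 8 (mod 28).
g(4): Repeated squaring mod 28: 4^1 ≡ 4, 4^2 ≡ 4² = 16, 4^4 ≡ 16² = 256 ≡ 4, 4^8 ≡ 4² = 16, 4^16 ≡ 16² = 256 ≡ 4. Since 21 = 16 + 4 + 1, 4^21 ≡ 4·4·4: 4·4 = 16, then 16·4 = 64 ≡ 8. So 4^21 ≡ 8 (mod 28).
So g(2) = g(4) = 8 while 2 ≠ 4, so g is not injective.
Since g is not injective, we determine |image(g)|. Computing x^21 mod 28 for each x (by repeated squaring, reducing mod 28 at every step), the values g(0), g(1), …, g(27) are: 0, 1, 8, 27, 8, 13, 20, 7, 8, 1, 20, 15, 20, 13, 0, 15, 8, 13, 8, 27, 20, 21, 8, 15, 20, 1, 20, 27.
The distinct values are {0, 1, 7, 8, 13, 15, 20, 21, 27}; there are 9 of them.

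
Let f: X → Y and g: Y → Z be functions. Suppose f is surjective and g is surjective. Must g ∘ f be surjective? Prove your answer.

Let c ∈ Z. Since g is surjective, there is b ∈ Y with g(b) = c. Since f is surjective, there is a ∈ X with f(a) = b.
Then (g ∘ f)(a) = g(b) = c. Hence g ∘ f is surjective.

surjective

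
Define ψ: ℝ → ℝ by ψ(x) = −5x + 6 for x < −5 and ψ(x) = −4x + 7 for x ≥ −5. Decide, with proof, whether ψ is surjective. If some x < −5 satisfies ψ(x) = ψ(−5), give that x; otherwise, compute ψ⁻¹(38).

Both pieces are strictly decreasing (slopes −5 and −4), so each is injective on its own interval.
The left piece maps (−∞, −5) onto (31, ∞); the right piece maps [−5, ∞) onto (−∞, 27].
The union (31, ∞) ∪ (−∞, 27] omits the interval between 31 and 27; in particular 31 has no preimage. So ψ is not surjective.
Because the two images are disjoint, no x < −5 has ψ(x) = ψ(−5), so we compute ψ⁻¹(38): 38 lies in (31, ∞), so solve −5x + 6 = 38: x = (38 − 6)/(−5) = −32/5.

-32/5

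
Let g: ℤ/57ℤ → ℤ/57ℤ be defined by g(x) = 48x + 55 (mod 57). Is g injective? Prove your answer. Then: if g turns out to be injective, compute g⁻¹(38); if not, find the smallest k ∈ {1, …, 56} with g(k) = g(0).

We have gcd(48, 57) = 3 > 1. Taking s = 0 and t = 19: g(0) = 55 and g(19) = 48·19 + 55 = 967 ≡ 55 (mod 57).
So g(0) = g(19) while 0 ≠ 19, hence g is not injective.
Since g is not injective, we find the least positive k with g(k) = g(0): this means 48k ≡ 0 (mod 57), i.e. 57 ∣ 48k. Since gcd(48, 57) = 3, dividing through by 3 this holds exactly when 19 ∣ 16k, and as gcd(16, 19) = 1, exactly when 19 ∣ k.
The smallest positive such k is 19.

19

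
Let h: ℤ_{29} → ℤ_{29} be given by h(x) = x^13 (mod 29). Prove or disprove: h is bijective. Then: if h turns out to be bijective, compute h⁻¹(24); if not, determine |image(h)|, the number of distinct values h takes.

23

Since 29 is prime, the nonzero elements of ℤ_{29} form a cyclic group of order 28.
As gcd(13, 28) = 1, raising to the 13th power is a bijection on this group: if a^13 ≡ b^13 then (ab^{−1})^13 = 1, and the only element of order dividing gcd(13, 28) = 1 is 1, so a = b.
With h(0) = 0 this makes h injective on all of ℤ_{29}, hence bijective (finite equal-size domain and codomain). In particular h is bijective.
Since h is bijective, we find the preimage of 24. The inverse of x ↦ x^13 on (ℤ_{29})^× is x ↦ x^13, because 13·13 = 169 = 6·28 + 1 ≡ 1 (mod 28) and x^{28} = 1 for x ≠ 0 (Fermat). So h⁻¹(24) = 24^13 mod 29.
Repeated squaring mod 29: 24^1 ≡ 24, 24^2 ≡ 24² = 576 ≡ 25, 24^4 ≡ 25² = 625 ≡ 16, 24^8 ≡ 16² = 256 ≡ 24. Since 13 = 8 + 4 + 1, 24^13 ≡ 24·16·24: 24·16 = 384 ≡ 7, then 7·24 = 168 ≡ 23. So 24^13 ≡ 23 (mod 29).
Hence h⁻¹(24) = 23.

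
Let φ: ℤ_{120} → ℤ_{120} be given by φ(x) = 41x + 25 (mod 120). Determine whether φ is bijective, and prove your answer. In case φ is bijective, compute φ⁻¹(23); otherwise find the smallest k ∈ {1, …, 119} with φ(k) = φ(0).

38

Suppose φ(a) = φ(b) in ℤ_{120}. Then 41a + 25 ≡ 41b + 25 (mod 120), thus 41(a − b) ≡ 0 (mod 120).
Since gcd(41, 120) = 1, 41 is invertible modulo 120, thus a − b ≡ 0 (mod 120), i.e. a = b.
We now compute 41⁻¹ mod 120 explicitly. Euclid's algorithm: 120 = 2·41 + 38, 41 = 1·38 + 3, 38 = 12·3 + 2, 3 = 1·2 + 1; back-substituting gives 1 = 41·41 − 14·120, so 41⁻¹ ≡ 41 (mod 120).
Then y ↦ 41(y − 25) is a two-sided inverse to φ, so every y ∈ ℤ_{120} has a preimage.
Thus φ is bijective.
Since φ is bijective, we find φ⁻¹(23): we need 41x ≡ 23 − 25 ≡ 118 (mod 120). Using 41⁻¹ = 41: x ≡ 41·118 = 4838 = 40·120 + 38, so x = 38.
Check: φ(38) = 41·38 + 25 = 1583 = 13·120 + 23 ≡ 23 (mod 120).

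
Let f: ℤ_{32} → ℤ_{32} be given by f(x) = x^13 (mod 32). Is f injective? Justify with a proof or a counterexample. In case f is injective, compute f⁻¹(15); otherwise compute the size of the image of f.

f(0) = 0^13 = 0.
f(2): Repeated squaring mod 32: 2^1 ≡ 2, 2^2 ≡ 2² = 4, 2^4 ≡ 4² = 16, 2^8 ≡ 16² = 256 ≡ 0. Since 13 = 8 + 4 + 1, 2^13 ≡ 0·16·2: 0·16 = 0, then 0·2 = 0. So 2^13 ≡ 0 (mod 32).
So f(0) = f(2) = 0 while 0 ≠ 2, thus f is not injective.
Since f is not injective, we determine |image(f)|. Computing x^13 mod 32 for each x (by repeated squaring, reducing mod 32 at every step), the values f(0), f(1), …, f(31) are: 0, 1, 0, 19, 0, 21, 0, 7, 0, 9, 0, 27, 0, 29, 0, 15, 0, 17, 0, 3, 0, 5, 0, 23, 0, 25, 0, 11, 0, 13, 0, 31.
The distinct values are {0, 1, 3, 5, 7, 9, 11, 13, 15, 17, 19, 21, 23, 25, 27, 29, 31}; there are 17 of them.

17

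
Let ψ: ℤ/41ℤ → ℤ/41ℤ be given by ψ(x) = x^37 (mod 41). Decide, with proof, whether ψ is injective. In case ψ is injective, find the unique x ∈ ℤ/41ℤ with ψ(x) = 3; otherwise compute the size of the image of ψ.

Since 41 is prime, the nonzero elements of ℤ/41ℤ form a cyclic group of order 40.
As gcd(37, 40) = 1, raising to the 37th power is a bijection on this group: if u^37 ≡ v^37 then (uv^{−1})^37 = 1, and the only element of order dividing gcd(37, 40) = 1 is 1, so u = v.
With ψ(0) = 0 this makes ψ injective on all of ℤ/41ℤ, hence bijective (finite equal-size domain and codomain). In particular ψ is injective.
Since ψ is injective, we find the preimage of 3. The inverse of x ↦ x^37 on (ℤ/41ℤ)^× is x ↦ x^13, because 37·13 = 481 = 12·40 + 1 ≡ 1 (mod 40) and x^{40} = 1 for x ≠ 0 (Fermat). So ψ⁻¹(3) = 3^13 mod 41.
Repeated squaring mod 41: 3^1 ≡ 3, 3^2 ≡ 3² = 9, 3^4 ≡ 9² = 81 ≡ 40, 3^8 ≡ 40² = 1600 ≡ 1. Since 13 = 8 + 4 + 1, 3^13 ≡ 1·40·3: 1·40 = 40, then 40·3 = 120 ≡ 38. So 3^13 ≡ 38 (mod 41).
Hence ψ⁻¹(3) = 38.

38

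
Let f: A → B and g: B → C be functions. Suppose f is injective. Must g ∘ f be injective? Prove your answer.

not injective

No. Take A = B = C = {1, 2, 3}, f = identity (injective), and g(x) = 1 for every x.
Then (g ∘ f)(1) = 1 = (g ∘ f)(3) with 1 ≠ 3, so g ∘ f is not injective.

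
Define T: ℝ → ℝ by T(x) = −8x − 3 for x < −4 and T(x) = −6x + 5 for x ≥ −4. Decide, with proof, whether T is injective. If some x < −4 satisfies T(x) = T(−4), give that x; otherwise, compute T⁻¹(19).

Both pieces are strictly decreasing (slopes −8 and −6), so each is injective on its own interval.
The left piece maps (−∞, −4) onto (29, ∞); the right piece maps [−4, ∞) onto (−∞, 29].
These images are disjoint, so no value is attained by both pieces. So T is injective.
Because the two images are disjoint, no x < −4 has T(x) = T(−4), so we compute T⁻¹(19): 19 lies in (−∞, 29], so solve −6x + 5 = 19: x = (19 − 5)/(−6) = −7/3.

-7/3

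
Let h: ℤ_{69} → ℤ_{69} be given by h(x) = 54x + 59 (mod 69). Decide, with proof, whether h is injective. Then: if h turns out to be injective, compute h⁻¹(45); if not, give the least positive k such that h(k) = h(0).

23

We have gcd(54, 69) = 3 > 1. Taking s = 0 and t = 23: h(0) = 59 and h(23) = 54·23 + 59 = 1301 ≡ 59 (mod 69).
So h(0) = h(23) while 0 ≠ 23, hence h is not injective.
Since h is not injective, we find the least positive k with h(k) = h(0): this means 54k ≡ 0 (mod 69), i.e. 69 ∣ 54k. Since gcd(54, 69) = 3, dividing through by 3 this holds exactly when 23 ∣ 18k, and as gcd(18, 23) = 1, exactly when 23 ∣ k.
The smallest positive such k is 23.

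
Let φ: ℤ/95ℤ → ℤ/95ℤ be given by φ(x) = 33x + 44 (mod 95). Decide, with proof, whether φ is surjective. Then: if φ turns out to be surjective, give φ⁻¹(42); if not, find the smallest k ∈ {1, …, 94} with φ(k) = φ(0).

Since gcd(33, 95) = 1, 33 is invertible modulo 95. Euclid's algorithm: 95 = 2·33 + 29, 33 = 1·29 + 4, 29 = 7·4 + 1; back-substituting gives 1 = 72·33 − 25·95, so 33⁻¹ ≡ 72 (mod 95).
Then y ↦ 72(y − 44) is a two-sided inverse to φ, so every y ∈ ℤ/95ℤ has a preimage.
Therefore φ is surjective.
Since φ is surjective, we find φ⁻¹(42): we need 33x ≡ 42 − 44 ≡ 93 (mod 95). Using 33⁻¹ = 72: x ≡ 72·93 = 6696 = 70·95 + 46, so x = 46.
Check: φ(46) = 33·46 + 44 = 1562 = 16·95 + 42 ≡ 42 (mod 95).

46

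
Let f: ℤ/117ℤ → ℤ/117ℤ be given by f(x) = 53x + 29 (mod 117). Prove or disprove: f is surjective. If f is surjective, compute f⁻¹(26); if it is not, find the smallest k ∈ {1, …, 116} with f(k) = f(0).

75

Since gcd(53, 117) = 1, 53 is invertible modulo 117. Euclid's algorithm: 117 = 2·53 + 11, 53 = 4·11 + 9, 11 = 1·9 + 2, 9 = 4·2 + 1; back-substituting gives 1 = 53·53 − 24·117, so 53⁻¹ ≡ 53 (mod 117).
Then y ↦ 53(y − 29) is a two-sided inverse to f, so every y ∈ ℤ/117ℤ has a preimage.
Thus f is surjective.
Since f is surjective, we find f⁻¹(26): we need 53x ≡ 26 − 29 ≡ 114 (mod 117). Using 53⁻¹ = 53: x ≡ 53·114 = 6042 = 51·117 + 75, so x = 75.
Check: f(75) = 53·75 + 29 = 4004 = 34·117 + 26 ≡ 26 (mod 117).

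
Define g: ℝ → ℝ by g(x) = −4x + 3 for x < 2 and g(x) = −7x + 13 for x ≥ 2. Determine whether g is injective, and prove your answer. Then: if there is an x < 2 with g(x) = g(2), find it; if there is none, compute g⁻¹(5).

Both pieces are strictly decreasing (slopes −4 and −7), so each is injective on its own interval.
The left piece maps (−∞, 2) onto (−5, ∞); the right piece maps [2, ∞) onto (−∞, −1].
These images overlap. In particular g(2) = −1 (right piece), and solving −4x + 3 = −1 on the left piece gives x = 1 < 2.
So g(1) = g(2) with 1 ≠ 2, and g is not injective. This x = 1 is the requested value below 2.

1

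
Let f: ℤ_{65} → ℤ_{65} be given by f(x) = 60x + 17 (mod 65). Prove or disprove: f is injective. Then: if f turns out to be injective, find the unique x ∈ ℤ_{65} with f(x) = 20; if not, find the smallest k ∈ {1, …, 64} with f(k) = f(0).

13

We have gcd(60, 65) = 5 > 1. Taking a = 0 and b = 13: f(0) = 17 and f(13) = 60·13 + 17 = 797 ≡ 17 (mod 65).
So f(0) = f(13) while 0 ≠ 13, so f is not injective.
Since f is not injective, we find the least positive k with f(k) = f(0): this means 60k ≡ 0 (mod 65), i.e. 65 ∣ 60k. Since gcd(60, 65) = 5, dividing through by 5 this holds exactly when 13 ∣ 12k, and as gcd(12, 13) = 1, exactly when 13 ∣ k.
The smallest positive such k is 13.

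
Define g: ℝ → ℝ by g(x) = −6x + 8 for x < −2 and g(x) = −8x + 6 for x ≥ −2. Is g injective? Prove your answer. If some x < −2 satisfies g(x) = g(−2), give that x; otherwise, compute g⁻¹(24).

-7/3

Both pieces are strictly decreasing (slopes −6 and −8), so each is injective on its own interval.
The left piece maps (−∞, −2) onto (20, ∞); the right piece maps [−2, ∞) onto (−∞, 22].
These images overlap. In particular g(−2) = 22 (right piece), and solving −6x + 8 = 22 on the left piece gives x = −7/3 < −2.
So g(−7/3) = g(−2) with −7/3 ≠ −2, and g is not injective. This x = −7/3 is the requested value below −2.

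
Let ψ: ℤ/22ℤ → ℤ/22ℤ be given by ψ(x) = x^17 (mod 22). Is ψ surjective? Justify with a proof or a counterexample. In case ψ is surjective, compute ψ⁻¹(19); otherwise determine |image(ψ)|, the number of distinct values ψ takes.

Computing x^17 mod 22 for each x (by repeated squaring, reducing mod 22 at every step), the values ψ(0), ψ(1), …, ψ(21) are: 0, 1, 18, 9, 16, 3, 8, 17, 2, 15, 10, 11, 12, 7, 20, 5, 14, 19, 6, 13, 4, 21.
Every element of ℤ/22ℤ appears exactly once in this list, so ψ is a bijection, and in particular surjective.
Since ψ is surjective, we read off the preimage of 19 from the same table: ψ(17) = 19, so ψ⁻¹(19) = 17.

17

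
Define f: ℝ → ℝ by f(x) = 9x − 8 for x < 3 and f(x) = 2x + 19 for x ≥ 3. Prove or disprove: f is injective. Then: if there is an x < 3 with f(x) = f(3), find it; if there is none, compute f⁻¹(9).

17/9

Both pieces are strictly increasing (slopes 9 and 2), so each is injective on its own interval.
The left piece maps (−∞, 3) onto (−∞, 19); the right piece maps [3, ∞) onto [25, ∞).
These images are disjoint, so no value is attained by both pieces. Therefore f is injective.
Because the two images are disjoint, no x < 3 has f(x) = f(3), so we compute f⁻¹(9): 9 lies in (−∞, 19), so solve 9x − 8 = 9: x = (9 + 8)/9 = 17/9.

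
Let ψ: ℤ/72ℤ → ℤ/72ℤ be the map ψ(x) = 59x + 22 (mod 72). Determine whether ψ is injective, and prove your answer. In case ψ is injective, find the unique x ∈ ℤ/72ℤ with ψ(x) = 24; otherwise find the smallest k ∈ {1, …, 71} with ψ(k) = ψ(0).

22

Suppose ψ(a) = ψ(b) in ℤ/72ℤ. Then 59a + 22 ≡ 59b + 22 (mod 72), thus 59(a − b) ≡ 0 (mod 72).
Since gcd(59, 72) = 1, 59 is invertible modulo 72, thus a − b ≡ 0 (mod 72), i.e. a = b.
Therefore ψ is injective.
We now compute 59⁻¹ mod 72 explicitly. Euclid's algorithm: 72 = 1·59 + 13, 59 = 4·13 + 7, 13 = 1·7 + 6, 7 = 1·6 + 1; back-substituting gives 1 = 11·59 − 9·72, so 59⁻¹ ≡ 11 (mod 72).
Since ψ is injective, we compute ψ⁻¹(24): solve 59x + 22 ≡ 24 (mod 72), i.e. 59x ≡ 2 (mod 72).
Multiplying by 59⁻¹ = 11 gives x ≡ 11·2 = 22 ≡ 22 (mod 72).
Check: ψ(22) = 59·22 + 22 = 1320 = 18·72 + 24 ≡ 24 (mod 72).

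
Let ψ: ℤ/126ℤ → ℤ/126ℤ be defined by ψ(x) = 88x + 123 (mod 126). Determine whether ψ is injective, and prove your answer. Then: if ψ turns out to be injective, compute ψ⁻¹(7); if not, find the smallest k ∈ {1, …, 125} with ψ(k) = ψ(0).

63

We have gcd(88, 126) = 2 > 1. Taking x_1 = 0 and x_2 = 63: ψ(0) = 123 and ψ(63) = 88·63 + 123 = 5667 ≡ 123 (mod 126).
So ψ(0) = ψ(63) while 0 ≠ 63, hence ψ is not injective.
Since ψ is not injective, we find the least positive k with ψ(k) = ψ(0): this means 88k ≡ 0 (mod 126), i.e. 126 ∣ 88k. Since gcd(88, 126) = 2, dividing through by 2 this holds exactly when 63 ∣ 44k, and as gcd(44, 63) = 1, exactly when 63 ∣ k.
The smallest positive such k is 63.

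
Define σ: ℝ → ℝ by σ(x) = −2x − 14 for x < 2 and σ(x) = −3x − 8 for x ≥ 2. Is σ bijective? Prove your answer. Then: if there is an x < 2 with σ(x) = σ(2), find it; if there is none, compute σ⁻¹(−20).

Both pieces are strictly decreasing (slopes −2 and −3), so each is injective on its own interval.
The left piece maps (−∞, 2) onto (−18, ∞); the right piece maps [2, ∞) onto (−∞, −14].
These images overlap. In particular σ(2) = −14 (right piece), and solving −2x − 14 = −14 on the left piece gives x = 0 < 2.
So σ(0) = σ(2) with 0 ≠ 2, and σ is not injective, hence not bijective. This x = 0 is the requested value below 2.

0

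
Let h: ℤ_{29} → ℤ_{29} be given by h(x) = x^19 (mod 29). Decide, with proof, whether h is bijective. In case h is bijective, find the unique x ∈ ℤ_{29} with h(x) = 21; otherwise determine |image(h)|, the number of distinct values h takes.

Since 29 is prime, the nonzero elements of ℤ_{29} form a cyclic group of order 28.
As gcd(19, 28) = 1, raising to the 19th power is a bijection on this group: if a^19 ≡ b^19 then (ab^{−1})^19 = 1, and the only element of order dividing gcd(19, 28) = 1 is 1, so a = b.
With h(0) = 0 this makes h injective on all of ℤ_{29}, hence bijective (finite equal-size domain and codomain). In particular h is bijective.
Since h is bijective, we find the preimage of 21. The inverse of x ↦ x^19 on (ℤ_{29})^× is x ↦ x^3, because 19·3 = 57 = 2·28 + 1 ≡ 1 (mod 28) and x^{28} = 1 for x ≠ 0 (Fermat). So h⁻¹(21) = 21^3 mod 29.
Repeated squaring mod 29: 21^1 ≡ 21, 21^2 ≡ 21² = 441 ≡ 6. Since 3 = 2 + 1, 21^3 ≡ 6·21: 6·21 = 126 ≡ 10. So 21^3 ≡ 10 (mod 29).
Hence h⁻¹(21) = 10.

10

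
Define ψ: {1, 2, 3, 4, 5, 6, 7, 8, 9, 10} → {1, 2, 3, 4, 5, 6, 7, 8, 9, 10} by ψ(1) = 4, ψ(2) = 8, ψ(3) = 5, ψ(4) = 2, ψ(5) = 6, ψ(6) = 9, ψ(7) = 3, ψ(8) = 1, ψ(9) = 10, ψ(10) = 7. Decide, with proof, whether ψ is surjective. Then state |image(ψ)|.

10

Every element of the codomain has a preimage: 1 = ψ(8), 2 = ψ(4), 3 = ψ(7), 4 = ψ(1), 5 = ψ(3), 6 = ψ(5), 7 = ψ(10), 8 = ψ(2), 9 = ψ(6), 10 = ψ(9).
Therefore ψ is surjective.
The image of ψ is {1, 2, 3, 4, 5, 6, 7, 8, 9, 10}, which has 10 elements.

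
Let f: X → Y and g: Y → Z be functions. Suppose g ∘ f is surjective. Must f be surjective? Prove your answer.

not surjective

No. Take X = {1, 2}, Y = {1, 2, 3, 4}, Z = {1}, f(a) = 1 for every a ∈ X, and g(b) = 1 for every b ∈ Y.
Then g ∘ f is surjective onto {1}, but 4 ∈ Y has no preimage under f, so f is not surjective.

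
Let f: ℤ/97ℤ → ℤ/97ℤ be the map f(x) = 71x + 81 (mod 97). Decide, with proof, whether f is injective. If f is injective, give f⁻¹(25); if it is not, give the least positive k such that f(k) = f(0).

Suppose f(s) = f(t) in ℤ/97ℤ. Then 71s + 81 ≡ 71t + 81 (mod 97), therefore 71(s − t) ≡ 0 (mod 97).
Since gcd(71, 97) = 1, 71 is invertible modulo 97, therefore s − t ≡ 0 (mod 97), i.e. s = t.
Therefore f is injective.
We now compute 71⁻¹ mod 97 explicitly. Euclid's algorithm: 97 = 1·71 + 26, 71 = 2·26 + 19, 26 = 1·19 + 7, 19 = 2·7 + 5, 7 = 1·5 + 2, 5 = 2·2 + 1; back-substituting gives 1 = 41·71 − 30·97, so 71⁻¹ ≡ 41 (mod 97).
Since f is injective, we find f⁻¹(25): we need 71x ≡ 25 − 81 ≡ 41 (mod 97). Using 71⁻¹ = 41: x ≡ 41·41 = 1681 = 17·97 + 32, so x = 32.
Check: f(32) = 71·32 + 81 = 2353 = 24·97 + 25 ≡ 25 (mod 97).

32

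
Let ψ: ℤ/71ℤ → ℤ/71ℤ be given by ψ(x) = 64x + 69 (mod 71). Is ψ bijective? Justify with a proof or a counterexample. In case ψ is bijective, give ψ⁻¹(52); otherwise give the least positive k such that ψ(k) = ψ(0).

If ψ(x_1) = ψ(x_2), then 64x_1 ≡ 64x_2 (mod 71). Because gcd(64, 71) = 1, we may cancel 64 to get x_1 ≡ x_2 (mod 71).
We now compute 64⁻¹ mod 71 explicitly. Euclid's algorithm: 71 = 1·64 + 7, 64 = 9·7 + 1; back-substituting gives 1 = 10·64 − 9·71, so 64⁻¹ ≡ 10 (mod 71).
For any y ∈ ℤ/71ℤ, x = 10(y − 69) mod 71 satisfies ψ(x) = 64·10(y − 69) + 69 ≡ y (since 64·10 ≡ 1 mod 71). So every y has a preimage.
Hence ψ is bijective.
Since ψ is bijective, we find ψ⁻¹(52): we need 64x ≡ 52 − 69 ≡ 54 (mod 71). Using 64⁻¹ = 10: x ≡ 10·54 = 540 = 7·71 + 43, so x = 43.
Check: ψ(43) = 64·43 + 69 = 2821 = 39·71 + 52 ≡ 52 (mod 71).

43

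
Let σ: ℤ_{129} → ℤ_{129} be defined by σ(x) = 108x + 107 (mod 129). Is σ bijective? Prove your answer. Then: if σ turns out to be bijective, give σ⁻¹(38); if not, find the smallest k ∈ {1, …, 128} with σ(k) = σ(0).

43

We have gcd(108, 129) = 3 > 1. Taking x_1 = 0 and x_2 = 43: σ(0) = 107 and σ(43) = 108·43 + 107 = 4751 ≡ 107 (mod 129).
So σ(0) = σ(43) while 0 ≠ 43, hence σ is not injective, hence not bijective.
Since σ is not bijective, we find the least positive k with σ(k) = σ(0): this means 108k ≡ 0 (mod 129), i.e. 129 ∣ 108k. Since gcd(108, 129) = 3, dividing through by 3 this holds exactly when 43 ∣ 36k, and as gcd(36, 43) = 1, exactly when 43 ∣ k.
The smallest positive such k is 43.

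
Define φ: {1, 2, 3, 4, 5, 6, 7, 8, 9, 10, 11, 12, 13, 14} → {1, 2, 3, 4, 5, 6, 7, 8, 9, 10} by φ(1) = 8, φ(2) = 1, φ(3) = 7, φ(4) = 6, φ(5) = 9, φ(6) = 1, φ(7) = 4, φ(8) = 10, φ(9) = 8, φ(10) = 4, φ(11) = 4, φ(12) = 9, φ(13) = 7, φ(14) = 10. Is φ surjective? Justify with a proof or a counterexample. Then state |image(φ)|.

No element maps to 2, so φ is not surjective.
The image of φ is {1, 4, 6, 7, 8, 9, 10}, which has 7 elements.

7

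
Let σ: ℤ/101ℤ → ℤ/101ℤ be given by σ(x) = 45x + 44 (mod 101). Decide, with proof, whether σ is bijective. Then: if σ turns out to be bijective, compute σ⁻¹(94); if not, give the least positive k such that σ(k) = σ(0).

46

If σ(s) = σ(t), then 45s ≡ 45t (mod 101). Because gcd(45, 101) = 1, we may cancel 45 to get s ≡ t (mod 101).
We now compute 45⁻¹ mod 101 explicitly. Euclid's algorithm: 101 = 2·45 + 11, 45 = 4·11 + 1; back-substituting gives 1 = 9·45 − 4·101, so 45⁻¹ ≡ 9 (mod 101).
Then y ↦ 9(y − 44) is a two-sided inverse to σ, so every y ∈ ℤ/101ℤ has a preimage.
Therefore σ is bijective.
Since σ is bijective, we find σ⁻¹(94): we need 45x ≡ 94 − 44 ≡ 50 (mod 101). Using 45⁻¹ = 9: x ≡ 9·50 = 450 = 4·101 + 46, so x = 46.
Check: σ(46) = 45·46 + 44 = 2114 = 20·101 + 94 ≡ 94 (mod 101).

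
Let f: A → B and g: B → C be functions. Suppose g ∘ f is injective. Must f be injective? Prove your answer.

Suppose f(x_1) = f(x_2). Applying g: (g ∘ f)(x_1) = (g ∘ f)(x_2). Since g ∘ f is injective, x_1 = x_2. Hence f is injective.

injective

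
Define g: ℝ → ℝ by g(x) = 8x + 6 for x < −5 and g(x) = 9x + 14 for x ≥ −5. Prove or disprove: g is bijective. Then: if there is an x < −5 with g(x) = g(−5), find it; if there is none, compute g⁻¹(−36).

Both pieces are strictly increasing (slopes 8 and 9), so each is injective on its own interval.
The left piece maps (−∞, −5) onto (−∞, −34); the right piece maps [−5, ∞) onto [−31, ∞).
The images leave a gap (−34 has no preimage), so g is not surjective, hence not bijective.
Because the two images are disjoint, no x < −5 has g(x) = g(−5), so we compute g⁻¹(−36): −36 lies in (−∞, −34), so solve 8x + 6 = −36: x = (−36 − 6)/8 = −21/4.

-21/4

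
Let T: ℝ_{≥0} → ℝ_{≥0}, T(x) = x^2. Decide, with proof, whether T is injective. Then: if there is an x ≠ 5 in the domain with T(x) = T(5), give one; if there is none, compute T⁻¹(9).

On ℝ_{≥0}, x ↦ x^2 is strictly increasing, so T(a) = T(b) forces a = b. Hence T is injective.
Since x ↦ x^2 is strictly increasing on ℝ_{≥0}, it is injective there, so no x ≠ 5 in the domain has T(x) = T(5). We therefore compute T⁻¹(9) = 9^{1/2} = 3 (indeed 3^2 = 9).

3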